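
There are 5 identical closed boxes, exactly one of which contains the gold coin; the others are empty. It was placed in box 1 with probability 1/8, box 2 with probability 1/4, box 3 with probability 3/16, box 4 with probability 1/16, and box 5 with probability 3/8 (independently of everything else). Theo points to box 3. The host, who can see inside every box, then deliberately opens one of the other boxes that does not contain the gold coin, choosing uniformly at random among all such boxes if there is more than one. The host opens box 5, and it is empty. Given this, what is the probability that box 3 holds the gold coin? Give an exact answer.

9/37

Apply Bayes' rule, conditioning on where the gold coin actually is.
If it is in box 1 (prior 1/8): the host has 3 equally likely choices, so probability 1/3; weight (1/8)·(1/3) = 1/24.
If it is in box 2 (prior 1/4): the host has 3 equally likely choices, so probability 1/3; weight (1/4)·(1/3) = 1/12.
If it is in box 3 (prior 3/16): the host has 4 equally likely choices, so probability 1/4; weight (3/16)·(1/4) = 3/64.
If it is in box 4 (prior 1/16): the host has 3 equally likely choices, so probability 1/3; weight (1/16)·(1/3) = 1/48.
If it is in box 5 (prior 3/8): the host opened box 5, so this case is ruled out; weight (3/8)·0 = 0.
The weights sum to 37/192.
So P(the gold coin in box 3 | the host opened box 5) = (3/64) / (37/192) = 9/37.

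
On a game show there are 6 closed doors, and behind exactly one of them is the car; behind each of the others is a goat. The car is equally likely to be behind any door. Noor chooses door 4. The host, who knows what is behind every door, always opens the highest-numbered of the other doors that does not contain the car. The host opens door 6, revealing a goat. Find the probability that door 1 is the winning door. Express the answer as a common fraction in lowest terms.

1/5

Consider each possible location of the car in turn.
If it is behind any of doors 1, 2, 3, 4, and 5 (prior 1/6 each): door 6 is the highest-numbered option available, probability 1; weight (1/6)·1 = 1/6 each.
If it is behind door 6 (prior 1/6): the host opened door 6, so this case is ruled out; weight (1/6)·0 = 0.
The weights sum to 5/6.
So P(the car behind door 1 | the host opened door 6) = (1/6) / (5/6) = 1/5.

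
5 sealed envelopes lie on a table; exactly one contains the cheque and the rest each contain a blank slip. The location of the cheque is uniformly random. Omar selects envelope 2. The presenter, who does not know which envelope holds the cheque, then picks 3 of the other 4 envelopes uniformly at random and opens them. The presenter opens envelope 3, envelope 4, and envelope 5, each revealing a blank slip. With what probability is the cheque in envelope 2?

1/2

Because the presenter chose which envelopes to open without knowing where the cheque is, the choice is independent of the prize location. Learning that none of the 3 opened envelopes holds the cheque simply rules out those 3 locations and leaves the remaining 2 envelopes still equally likely by symmetry.
So P(the cheque in envelope 2) = 1/2.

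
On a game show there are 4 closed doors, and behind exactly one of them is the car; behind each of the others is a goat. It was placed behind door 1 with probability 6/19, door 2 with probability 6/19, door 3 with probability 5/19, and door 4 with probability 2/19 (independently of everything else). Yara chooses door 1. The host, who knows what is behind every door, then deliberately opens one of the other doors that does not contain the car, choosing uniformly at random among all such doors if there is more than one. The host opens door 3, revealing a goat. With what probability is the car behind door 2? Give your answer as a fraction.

Apply Bayes' rule, conditioning on where the car actually is.
If it is behind door 1 (prior 6/19): the host has 3 equally likely choices, so probability 1/3; weight (6/19)·(1/3) = 2/19.
If it is behind door 2 (prior 6/19): the host has 2 equally likely choices, so probability 1/2; weight (6/19)·(1/2) = 3/19.
If it is behind door 3 (prior 5/19): the host opened door 3, so this case is ruled out; weight (5/19)·0 = 0.
If it is behind door 4 (prior 2/19): the host has 2 equally likely choices, so probability 1/2; weight (2/19)·(1/2) = 1/19.
The weights sum to 6/19.
So P(the car behind door 2 | the host opened door 3) = (3/19) / (6/19) = 1/2.

1/2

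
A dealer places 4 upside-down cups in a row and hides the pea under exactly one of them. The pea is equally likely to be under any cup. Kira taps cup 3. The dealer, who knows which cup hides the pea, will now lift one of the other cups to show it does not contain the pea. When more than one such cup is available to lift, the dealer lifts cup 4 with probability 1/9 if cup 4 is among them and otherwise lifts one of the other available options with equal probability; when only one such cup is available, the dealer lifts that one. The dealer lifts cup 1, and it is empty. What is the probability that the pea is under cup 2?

16/33

Apply Bayes' rule, conditioning on where the pea actually is.
If it is under cup 1 (prior 1/4): the dealer opened cup 1, so this case is ruled out; weight (1/4)·0 = 0.
If it is under cup 2 (prior 1/4): cup 4 is available but not opened, probability 8/9; weight (1/4)·(8/9) = 2/9.
If it is under cup 3 (prior 1/4): cup 4 is available but not opened; cup 1 gets probability (1 − 1/9)/2 = 4/9; weight (1/4)·(4/9) = 1/9.
If it is under cup 4 (prior 1/4): cup 4 holds the prize so is unavailable; the dealer chooses uniformly among the 2 others, probability 1/2; weight (1/4)·(1/2) = 1/8.
The weights sum to 11/24.
So P(the pea under cup 2 | the dealer opened cup 1) = (2/9) / (11/24) = 16/33.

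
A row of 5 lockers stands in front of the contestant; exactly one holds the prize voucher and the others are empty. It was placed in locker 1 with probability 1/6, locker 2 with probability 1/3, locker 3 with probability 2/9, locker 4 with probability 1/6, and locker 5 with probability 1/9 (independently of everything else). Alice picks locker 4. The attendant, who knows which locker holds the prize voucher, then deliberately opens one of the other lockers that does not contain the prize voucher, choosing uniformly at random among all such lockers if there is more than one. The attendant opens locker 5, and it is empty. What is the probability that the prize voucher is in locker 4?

Consider each possible location of the prize voucher in turn.
If it is in locker 1 (prior 1/6): the attendant has 3 equally likely choices, so probability 1/3; weight (1/6)·(1/3) = 1/18.
If it is in locker 2 (prior 1/3): the attendant has 3 equally likely choices, so probability 1/3; weight (1/3)·(1/3) = 1/9.
If it is in locker 3 (prior 2/9): the attendant has 3 equally likely choices, so probability 1/3; weight (2/9)·(1/3) = 2/27.
If it is in locker 4 (prior 1/6): the attendant has 4 equally likely choices, so probability 1/4; weight (1/6)·(1/4) = 1/24.
If it is in locker 5 (prior 1/9): the attendant opened locker 5, so this case is ruled out; weight (1/9)·0 = 0.
The weights sum to 61/216.
So P(the prize voucher in locker 4 | the attendant opened locker 5) = (1/24) / (61/216) = 9/61.

9/61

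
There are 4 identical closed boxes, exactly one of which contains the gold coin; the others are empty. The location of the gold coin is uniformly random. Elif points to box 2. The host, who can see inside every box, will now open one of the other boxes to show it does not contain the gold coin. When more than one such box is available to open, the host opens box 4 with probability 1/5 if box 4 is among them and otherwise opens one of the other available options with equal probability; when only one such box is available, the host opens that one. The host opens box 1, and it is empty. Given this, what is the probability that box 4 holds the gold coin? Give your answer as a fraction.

5/17

Condition on the true location of the gold coin.
If it is in box 1 (prior 1/4): the host opened box 1, so this case is ruled out; weight (1/4)·0 = 0.
If it is in box 2 (prior 1/4): box 4 is available but not opened; box 1 gets probability (1 − 1/5)/2 = 2/5; weight (1/4)·(2/5) = 1/10.
If it is in box 3 (prior 1/4): box 4 is available but not opened, probability 4/5; weight (1/4)·(4/5) = 1/5.
If it is in box 4 (prior 1/4): box 4 holds the prize so is unavailable; the host chooses uniformly among the 2 others, probability 1/2; weight (1/4)·(1/2) = 1/8.
The weights sum to 17/40.
So P(the gold coin in box 4 | the host opened box 1) = (1/8) / (17/40) = 5/17.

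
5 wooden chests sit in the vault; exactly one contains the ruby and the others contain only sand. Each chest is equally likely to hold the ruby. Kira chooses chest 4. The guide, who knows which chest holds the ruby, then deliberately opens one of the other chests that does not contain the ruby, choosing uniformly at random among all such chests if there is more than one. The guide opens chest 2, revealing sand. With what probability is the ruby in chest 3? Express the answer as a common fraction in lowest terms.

Condition on the true location of the ruby.
If it is in any of chests 1, 3, and 5 (prior 1/5 each): the guide has 3 equally likely choices, so probability 1/3; weight (1/5)·(1/3) = 1/15 each.
If it is in chest 2 (prior 1/5): the guide opened chest 2, so this case is ruled out; weight (1/5)·0 = 0.
If it is in chest 4 (prior 1/5): the guide has 4 equally likely choices, so probability 1/4; weight (1/5)·(1/4) = 1/20.
The weights sum to 1/4.
So P(the ruby in chest 3 | the guide opened chest 2) = (1/15) / (1/4) = 4/15.

4/15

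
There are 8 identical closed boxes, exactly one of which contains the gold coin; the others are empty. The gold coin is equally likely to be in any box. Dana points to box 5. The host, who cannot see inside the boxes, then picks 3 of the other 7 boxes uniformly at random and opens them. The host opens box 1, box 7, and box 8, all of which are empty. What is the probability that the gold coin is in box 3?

1/5

Apply Bayes' rule, conditioning on where the gold coin actually is.
If it is in any of boxes 1, 7, and 8 (prior 1/8 each): that box was opened and seen not to hold the prize — ruled out; weight (1/8)·0 = 0 each.
If it is in any of boxes 2, 3, 4, 5, and 6 (prior 1/8 each): the host picks exactly this set with probability 1/35 regardless, and none is the prize; weight (1/8)·(1/35) = 1/280 each.
The weights sum to 1/56.
So P(the gold coin in box 3 | the host opened box 1, box 7, and box 8) = (1/280) / (1/56) = 1/5.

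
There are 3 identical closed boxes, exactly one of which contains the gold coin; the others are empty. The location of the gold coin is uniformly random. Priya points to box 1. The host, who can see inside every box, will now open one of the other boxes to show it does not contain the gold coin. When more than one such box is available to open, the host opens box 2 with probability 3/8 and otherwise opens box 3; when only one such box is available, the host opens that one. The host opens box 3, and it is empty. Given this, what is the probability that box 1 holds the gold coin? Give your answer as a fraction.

5/13

Condition on the true location of the gold coin.
If it is in box 1 (prior 1/3): box 2 is available but not opened, probability 5/8; weight (1/3)·(5/8) = 5/24.
If it is in box 2 (prior 1/3): only box 3 is available, probability 1; weight (1/3)·1 = 1/3.
If it is in box 3 (prior 1/3): the host opened box 3, so this case is ruled out; weight (1/3)·0 = 0.
The weights sum to 13/24.
So P(the gold coin in box 1 | the host opened box 3) = (5/24) / (13/24) = 5/13.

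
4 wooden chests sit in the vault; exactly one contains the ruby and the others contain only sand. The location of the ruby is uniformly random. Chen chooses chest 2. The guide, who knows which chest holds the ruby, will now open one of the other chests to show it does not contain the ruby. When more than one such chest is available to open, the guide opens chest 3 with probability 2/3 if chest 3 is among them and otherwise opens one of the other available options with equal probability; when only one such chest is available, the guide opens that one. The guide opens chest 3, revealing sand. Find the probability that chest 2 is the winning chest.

1/3

Consider each possible location of the ruby in turn.
If it is in any of chests 1, 2, and 4 (prior 1/4 each): chest 3 is available, opened with probability 2/3; weight (1/4)·(2/3) = 1/6 each.
If it is in chest 3 (prior 1/4): the guide opened chest 3, so this case is ruled out; weight (1/4)·0 = 0.
The weights sum to 1/2.
So P(the ruby in chest 2 | the guide opened chest 3) = (1/6) / (1/2) = 1/3.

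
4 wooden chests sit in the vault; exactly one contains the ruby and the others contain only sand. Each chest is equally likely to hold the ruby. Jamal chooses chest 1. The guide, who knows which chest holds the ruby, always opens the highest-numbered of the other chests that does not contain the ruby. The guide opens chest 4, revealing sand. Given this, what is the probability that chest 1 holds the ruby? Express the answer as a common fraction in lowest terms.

1/3

Condition on the true location of the ruby.
If it is in any of chests 1, 2, and 3 (prior 1/4 each): chest 4 is the highest-numbered option available, probability 1; weight (1/4)·1 = 1/4 each.
If it is in chest 4 (prior 1/4): the guide opened chest 4, so this case is ruled out; weight (1/4)·0 = 0.
The weights sum to 3/4.
So P(the ruby in chest 1 | the guide opened chest 4) = (1/4) / (3/4) = 1/3.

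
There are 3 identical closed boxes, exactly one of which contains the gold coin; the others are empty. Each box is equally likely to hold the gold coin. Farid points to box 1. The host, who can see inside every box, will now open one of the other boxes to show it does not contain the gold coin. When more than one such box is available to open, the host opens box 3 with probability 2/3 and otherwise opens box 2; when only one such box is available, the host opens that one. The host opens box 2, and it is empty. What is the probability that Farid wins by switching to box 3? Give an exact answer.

3/4

Condition on the true location of the gold coin.
If it is in box 1 (prior 1/3): box 3 is available but not opened, probability 1/3; weight (1/3)·(1/3) = 1/9.
If it is in box 2 (prior 1/3): the host opened box 2, so this case is ruled out; weight (1/3)·0 = 0.
If it is in box 3 (prior 1/3): only box 2 is available, probability 1; weight (1/3)·1 = 1/3.
The weights sum to 4/9.
So P(the gold coin in box 3 | the host opened box 2) = (1/3) / (4/9) = 3/4.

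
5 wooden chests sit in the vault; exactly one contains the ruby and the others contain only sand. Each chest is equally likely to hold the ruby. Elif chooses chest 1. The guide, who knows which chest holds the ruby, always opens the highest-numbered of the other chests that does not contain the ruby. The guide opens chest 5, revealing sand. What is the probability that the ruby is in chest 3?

Apply Bayes' rule, conditioning on where the ruby actually is.
If it is in any of chests 1, 2, 3, and 4 (prior 1/5 each): chest 5 is the highest-numbered option available, probability 1; weight (1/5)·1 = 1/5 each.
If it is in chest 5 (prior 1/5): the guide opened chest 5, so this case is ruled out; weight (1/5)·0 = 0.
The weights sum to 4/5.
So P(the ruby in chest 3 | the guide opened chest 5) = (1/5) / (4/5) = 1/4.

1/4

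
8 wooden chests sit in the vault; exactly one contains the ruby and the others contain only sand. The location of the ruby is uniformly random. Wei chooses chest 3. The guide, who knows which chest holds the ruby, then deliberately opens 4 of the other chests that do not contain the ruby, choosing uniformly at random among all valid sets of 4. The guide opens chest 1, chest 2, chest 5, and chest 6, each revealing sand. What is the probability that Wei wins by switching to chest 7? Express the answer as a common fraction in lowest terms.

Condition on the true location of the ruby.
If it is in any of chests 1, 2, 5, and 6 (prior 1/8 each): that chest was opened and seen not to hold the prize — ruled out; weight (1/8)·0 = 0 each.
If it is in chest 3 (prior 1/8): the guide has 35 equally likely choices, so probability 1/35; weight (1/8)·(1/35) = 1/280.
If it is in any of chests 4, 7, and 8 (prior 1/8 each): the guide has 15 equally likely choices, so probability 1/15; weight (1/8)·(1/15) = 1/120 each.
The weights sum to 1/35.
So P(the ruby in chest 7 | the guide opened chest 1, chest 2, chest 5, and chest 6) = (1/120) / (1/35) = 7/24.

7/24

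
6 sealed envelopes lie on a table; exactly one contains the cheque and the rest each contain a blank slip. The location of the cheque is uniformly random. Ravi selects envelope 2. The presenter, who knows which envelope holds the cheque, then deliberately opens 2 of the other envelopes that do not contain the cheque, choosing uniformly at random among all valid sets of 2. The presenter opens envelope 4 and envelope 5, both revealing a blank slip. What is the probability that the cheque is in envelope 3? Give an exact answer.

5/18

Condition on the true location of the cheque.
If it is in any of envelopes 1, 3, and 6 (prior 1/6 each): the presenter has 6 equally likely choices, so probability 1/6; weight (1/6)·(1/6) = 1/36 each.
If it is in envelope 2 (prior 1/6): the presenter has 10 equally likely choices, so probability 1/10; weight (1/6)·(1/10) = 1/60.
If it is in either of envelopes 4 and 5 (prior 1/6 each): that envelope was opened and seen not to hold the prize — ruled out; weight (1/6)·0 = 0 each.
The weights sum to 1/10.
So P(the cheque in envelope 3 | the presenter opened envelope 4 and envelope 5) = (1/36) / (1/10) = 5/18.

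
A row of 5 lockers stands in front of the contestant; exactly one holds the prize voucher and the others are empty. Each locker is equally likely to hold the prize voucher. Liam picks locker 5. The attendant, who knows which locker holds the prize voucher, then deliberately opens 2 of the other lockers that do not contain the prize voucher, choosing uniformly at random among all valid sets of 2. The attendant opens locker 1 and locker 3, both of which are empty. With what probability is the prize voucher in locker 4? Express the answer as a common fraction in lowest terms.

Condition on the true location of the prize voucher.
If it is in either of lockers 1 and 3 (prior 1/5 each): that locker was opened and seen not to hold the prize — ruled out; weight (1/5)·0 = 0 each.
If it is in either of lockers 2 and 4 (prior 1/5 each): the attendant has 3 equally likely choices, so probability 1/3; weight (1/5)·(1/3) = 1/15 each.
If it is in locker 5 (prior 1/5): the attendant has 6 equally likely choices, so probability 1/6; weight (1/5)·(1/6) = 1/30.
The weights sum to 1/6.
So P(the prize voucher in locker 4 | the attendant opened locker 1 and locker 3) = (1/15) / (1/6) = 2/5.

2/5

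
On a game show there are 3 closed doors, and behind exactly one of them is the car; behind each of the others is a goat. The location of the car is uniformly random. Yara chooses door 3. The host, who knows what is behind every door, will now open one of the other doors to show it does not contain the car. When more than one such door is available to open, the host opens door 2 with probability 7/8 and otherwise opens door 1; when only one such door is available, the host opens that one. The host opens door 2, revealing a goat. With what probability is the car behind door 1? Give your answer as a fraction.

8/15

Apply Bayes' rule, conditioning on where the car actually is.
If it is behind door 1 (prior 1/3): only door 2 is available, probability 1; weight (1/3)·1 = 1/3.
If it is behind door 2 (prior 1/3): the host opened door 2, so this case is ruled out; weight (1/3)·0 = 0.
If it is behind door 3 (prior 1/3): door 2 is available, opened with probability 7/8; weight (1/3)·(7/8) = 7/24.
The weights sum to 5/8.
So P(the car behind door 1 | the host opened door 2) = (1/3) / (5/8) = 8/15.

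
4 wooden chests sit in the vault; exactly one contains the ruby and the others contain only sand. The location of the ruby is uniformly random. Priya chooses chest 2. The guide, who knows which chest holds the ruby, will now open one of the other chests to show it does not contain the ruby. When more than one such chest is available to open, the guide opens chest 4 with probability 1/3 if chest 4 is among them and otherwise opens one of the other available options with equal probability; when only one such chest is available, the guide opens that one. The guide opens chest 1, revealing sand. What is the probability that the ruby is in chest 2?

Condition on the true location of the ruby.
If it is in chest 1 (prior 1/4): the guide opened chest 1, so this case is ruled out; weight (1/4)·0 = 0.
If it is in chest 2 (prior 1/4): chest 4 is available but not opened; chest 1 gets probability (1 − 1/3)/2 = 1/3; weight (1/4)·(1/3) = 1/12.
If it is in chest 3 (prior 1/4): chest 4 is available but not opened, probability 2/3; weight (1/4)·(2/3) = 1/6.
If it is in chest 4 (prior 1/4): chest 4 holds the prize so is unavailable; the guide chooses uniformly among the 2 others, probability 1/2; weight (1/4)·(1/2) = 1/8.
The weights sum to 3/8.
So P(the ruby in chest 2 | the guide opened chest 1) = (1/12) / (3/8) = 2/9.

2/9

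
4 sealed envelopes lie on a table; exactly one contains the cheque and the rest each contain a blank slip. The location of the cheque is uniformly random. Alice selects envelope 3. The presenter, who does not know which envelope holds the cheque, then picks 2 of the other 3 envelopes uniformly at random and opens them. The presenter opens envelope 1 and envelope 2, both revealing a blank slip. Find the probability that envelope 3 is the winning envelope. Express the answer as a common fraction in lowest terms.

1/2

Because the presenter chose which envelopes to open without knowing where the cheque is, the choice is independent of the prize location. Learning that none of the 2 opened envelopes holds the cheque simply rules out those 2 locations and leaves the remaining 2 envelopes still equally likely by symmetry.
So P(the cheque in envelope 3) = 1/2.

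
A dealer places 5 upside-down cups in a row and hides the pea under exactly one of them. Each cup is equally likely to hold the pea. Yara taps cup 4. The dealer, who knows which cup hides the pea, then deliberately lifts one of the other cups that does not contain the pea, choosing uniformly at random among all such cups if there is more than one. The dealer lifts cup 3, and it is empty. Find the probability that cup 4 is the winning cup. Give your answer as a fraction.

Consider each possible location of the pea in turn.
If it is under any of cups 1, 2, and 5 (prior 1/5 each): the dealer has 3 equally likely choices, so probability 1/3; weight (1/5)·(1/3) = 1/15 each.
If it is under cup 3 (prior 1/5): the dealer opened cup 3, so this case is ruled out; weight (1/5)·0 = 0.
If it is under cup 4 (prior 1/5): the dealer has 4 equally likely choices, so probability 1/4; weight (1/5)·(1/4) = 1/20.
The weights sum to 1/4.
So P(the pea under cup 4 | the dealer opened cup 3) = (1/20) / (1/4) = 1/5.

1/5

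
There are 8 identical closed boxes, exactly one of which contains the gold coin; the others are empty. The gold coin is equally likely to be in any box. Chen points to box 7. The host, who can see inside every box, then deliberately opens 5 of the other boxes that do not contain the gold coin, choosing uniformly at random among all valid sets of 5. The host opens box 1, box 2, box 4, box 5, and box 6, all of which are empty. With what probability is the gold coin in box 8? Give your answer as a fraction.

7/16

Consider each possible location of the gold coin in turn.
If it is in any of boxes 1, 2, 4, 5, and 6 (prior 1/8 each): that box was opened and seen not to hold the prize — ruled out; weight (1/8)·0 = 0 each.
If it is in either of boxes 3 and 8 (prior 1/8 each): the host has 6 equally likely choices, so probability 1/6; weight (1/8)·(1/6) = 1/48 each.
If it is in box 7 (prior 1/8): the host has 21 equally likely choices, so probability 1/21; weight (1/8)·(1/21) = 1/168.
The weights sum to 1/21.
So P(the gold coin in box 8 | the host opened box 1, box 2, box 4, box 5, and box 6) = (1/48) / (1/21) = 7/16.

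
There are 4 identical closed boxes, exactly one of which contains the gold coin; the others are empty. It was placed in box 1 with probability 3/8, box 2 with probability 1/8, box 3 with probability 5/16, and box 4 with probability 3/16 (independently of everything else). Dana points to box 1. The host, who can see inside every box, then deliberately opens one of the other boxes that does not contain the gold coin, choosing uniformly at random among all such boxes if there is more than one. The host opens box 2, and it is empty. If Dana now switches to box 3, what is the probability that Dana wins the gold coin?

5/12

Apply Bayes' rule, conditioning on where the gold coin actually is.
If it is in box 1 (prior 3/8): the host has 3 equally likely choices, so probability 1/3; weight (3/8)·(1/3) = 1/8.
If it is in box 2 (prior 1/8): the host opened box 2, so this case is ruled out; weight (1/8)·0 = 0.
If it is in box 3 (prior 5/16): the host has 2 equally likely choices, so probability 1/2; weight (5/16)·(1/2) = 5/32.
If it is in box 4 (prior 3/16): the host has 2 equally likely choices, so probability 1/2; weight (3/16)·(1/2) = 3/32.
The weights sum to 3/8.
So P(the gold coin in box 3 | the host opened box 2) = (5/32) / (3/8) = 5/12.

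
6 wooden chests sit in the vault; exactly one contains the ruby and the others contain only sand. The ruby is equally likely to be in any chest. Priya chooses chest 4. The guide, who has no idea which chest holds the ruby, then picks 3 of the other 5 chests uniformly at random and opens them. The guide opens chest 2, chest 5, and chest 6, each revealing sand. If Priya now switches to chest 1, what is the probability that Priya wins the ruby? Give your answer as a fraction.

1/3

Condition on the true location of the ruby.
If it is in any of chests 1, 3, and 4 (prior 1/6 each): the guide picks exactly this set with probability 1/10 regardless, and none is the prize; weight (1/6)·(1/10) = 1/60 each.
If it is in any of chests 2, 5, and 6 (prior 1/6 each): that chest was opened and seen not to hold the prize — ruled out; weight (1/6)·0 = 0 each.
The weights sum to 1/20.
So P(the ruby in chest 1 | the guide opened chest 2, chest 5, and chest 6) = (1/60) / (1/20) = 1/3.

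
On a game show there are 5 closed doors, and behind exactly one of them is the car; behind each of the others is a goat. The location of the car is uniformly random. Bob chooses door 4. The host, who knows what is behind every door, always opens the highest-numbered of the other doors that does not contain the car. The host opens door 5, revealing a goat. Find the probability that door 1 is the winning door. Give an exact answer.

Apply Bayes' rule, conditioning on where the car actually is.
If it is behind any of doors 1, 2, 3, and 4 (prior 1/5 each): door 5 is the highest-numbered option available, probability 1; weight (1/5)·1 = 1/5 each.
If it is behind door 5 (prior 1/5): the host opened door 5, so this case is ruled out; weight (1/5)·0 = 0.
The weights sum to 4/5.
So P(the car behind door 1 | the host opened door 5) = (1/5) / (4/5) = 1/4.

1/4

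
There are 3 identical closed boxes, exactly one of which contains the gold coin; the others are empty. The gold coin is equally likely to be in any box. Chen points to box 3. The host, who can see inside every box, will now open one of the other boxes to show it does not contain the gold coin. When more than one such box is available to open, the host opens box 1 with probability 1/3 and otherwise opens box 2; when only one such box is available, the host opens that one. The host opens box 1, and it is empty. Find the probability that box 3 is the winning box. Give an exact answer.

Condition on the true location of the gold coin.
If it is in box 1 (prior 1/3): the host opened box 1, so this case is ruled out; weight (1/3)·0 = 0.
If it is in box 2 (prior 1/3): only box 1 is available, probability 1; weight (1/3)·1 = 1/3.
If it is in box 3 (prior 1/3): box 1 is available, opened with probability 1/3; weight (1/3)·(1/3) = 1/9.
The weights sum to 4/9.
So P(the gold coin in box 3 | the host opened box 1) = (1/9) / (4/9) = 1/4.

1/4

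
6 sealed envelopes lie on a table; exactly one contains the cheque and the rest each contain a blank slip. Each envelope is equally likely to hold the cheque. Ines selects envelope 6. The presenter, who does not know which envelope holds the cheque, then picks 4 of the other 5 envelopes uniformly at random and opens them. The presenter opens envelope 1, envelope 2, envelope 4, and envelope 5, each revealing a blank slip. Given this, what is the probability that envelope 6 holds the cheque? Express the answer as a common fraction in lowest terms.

1/2

Because the presenter chose which envelopes to open without knowing where the cheque is, the choice is independent of the prize location. Learning that none of the 4 opened envelopes holds the cheque simply rules out those 4 locations and leaves the remaining 2 envelopes still equally likely by symmetry.
So P(the cheque in envelope 6) = 1/2.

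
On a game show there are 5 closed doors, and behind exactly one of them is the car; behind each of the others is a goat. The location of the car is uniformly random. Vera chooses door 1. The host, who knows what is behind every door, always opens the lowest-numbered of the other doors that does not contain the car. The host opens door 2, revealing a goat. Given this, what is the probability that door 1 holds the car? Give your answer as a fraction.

Apply Bayes' rule, conditioning on where the car actually is.
If it is behind any of doors 1, 3, 4, and 5 (prior 1/5 each): door 2 is the lowest-numbered option available, probability 1; weight (1/5)·1 = 1/5 each.
If it is behind door 2 (prior 1/5): the host opened door 2, so this case is ruled out; weight (1/5)·0 = 0.
The weights sum to 4/5.
So P(the car behind door 1 | the host opened door 2) = (1/5) / (4/5) = 1/4.

1/4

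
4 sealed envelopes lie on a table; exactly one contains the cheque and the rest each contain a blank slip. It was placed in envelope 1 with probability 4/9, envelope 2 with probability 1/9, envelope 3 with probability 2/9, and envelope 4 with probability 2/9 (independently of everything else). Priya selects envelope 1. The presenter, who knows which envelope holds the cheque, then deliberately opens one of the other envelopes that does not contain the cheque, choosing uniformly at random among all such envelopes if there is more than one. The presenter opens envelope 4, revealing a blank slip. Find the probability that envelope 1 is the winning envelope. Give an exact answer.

8/17

Condition on the true location of the cheque.
If it is in envelope 1 (prior 4/9): the presenter has 3 equally likely choices, so probability 1/3; weight (4/9)·(1/3) = 4/27.
If it is in envelope 2 (prior 1/9): the presenter has 2 equally likely choices, so probability 1/2; weight (1/9)·(1/2) = 1/18.
If it is in envelope 3 (prior 2/9): the presenter has 2 equally likely choices, so probability 1/2; weight (2/9)·(1/2) = 1/9.
If it is in envelope 4 (prior 2/9): the presenter opened envelope 4, so this case is ruled out; weight (2/9)·0 = 0.
The weights sum to 17/54.
So P(the cheque in envelope 1 | the presenter opened envelope 4) = (4/27) / (17/54) = 8/17.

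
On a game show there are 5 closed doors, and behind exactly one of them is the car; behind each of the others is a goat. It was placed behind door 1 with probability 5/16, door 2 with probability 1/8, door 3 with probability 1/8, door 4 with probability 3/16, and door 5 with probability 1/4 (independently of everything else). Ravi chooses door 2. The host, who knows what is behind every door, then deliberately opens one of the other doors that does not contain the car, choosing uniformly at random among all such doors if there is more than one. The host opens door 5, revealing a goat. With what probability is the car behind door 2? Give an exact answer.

Apply Bayes' rule, conditioning on where the car actually is.
If it is behind door 1 (prior 5/16): the host has 3 equally likely choices, so probability 1/3; weight (5/16)·(1/3) = 5/48.
If it is behind door 2 (prior 1/8): the host has 4 equally likely choices, so probability 1/4; weight (1/8)·(1/4) = 1/32.
If it is behind door 3 (prior 1/8): the host has 3 equally likely choices, so probability 1/3; weight (1/8)·(1/3) = 1/24.
If it is behind door 4 (prior 3/16): the host has 3 equally likely choices, so probability 1/3; weight (3/16)·(1/3) = 1/16.
If it is behind door 5 (prior 1/4): the host opened door 5, so this case is ruled out; weight (1/4)·0 = 0.
The weights sum to 23/96.
So P(the car behind door 2 | the host opened door 5) = (1/32) / (23/96) = 3/23.

3/23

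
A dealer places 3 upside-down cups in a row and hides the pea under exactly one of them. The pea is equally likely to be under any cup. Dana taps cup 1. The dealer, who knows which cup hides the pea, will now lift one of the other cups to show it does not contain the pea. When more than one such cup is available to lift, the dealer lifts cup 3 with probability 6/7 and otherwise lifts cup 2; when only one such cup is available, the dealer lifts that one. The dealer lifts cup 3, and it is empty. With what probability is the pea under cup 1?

6/13

Apply Bayes' rule, conditioning on where the pea actually is.
If it is under cup 1 (prior 1/3): cup 3 is available, opened with probability 6/7; weight (1/3)·(6/7) = 2/7.
If it is under cup 2 (prior 1/3): only cup 3 is available, probability 1; weight (1/3)·1 = 1/3.
If it is under cup 3 (prior 1/3): the dealer opened cup 3, so this case is ruled out; weight (1/3)·0 = 0.
The weights sum to 13/21.
So P(the pea under cup 1 | the dealer opened cup 3) = (2/7) / (13/21) = 6/13.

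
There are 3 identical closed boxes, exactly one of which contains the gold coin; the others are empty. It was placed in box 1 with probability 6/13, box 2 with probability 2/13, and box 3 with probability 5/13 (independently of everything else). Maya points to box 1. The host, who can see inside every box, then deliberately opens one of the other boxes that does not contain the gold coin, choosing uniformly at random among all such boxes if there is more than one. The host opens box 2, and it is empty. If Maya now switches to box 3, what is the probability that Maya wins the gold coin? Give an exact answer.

Apply Bayes' rule, conditioning on where the gold coin actually is.
If it is in box 1 (prior 6/13): the host has 2 equally likely choices, so probability 1/2; weight (6/13)·(1/2) = 3/13.
If it is in box 2 (prior 2/13): the host opened box 2, so this case is ruled out; weight (2/13)·0 = 0.
If it is in box 3 (prior 5/13): the host has no choice, probability 1; weight (5/13)·1 = 5/13.
The weights sum to 8/13.
So P(the gold coin in box 3 | the host opened box 2) = (5/13) / (8/13) = 5/8.

5/8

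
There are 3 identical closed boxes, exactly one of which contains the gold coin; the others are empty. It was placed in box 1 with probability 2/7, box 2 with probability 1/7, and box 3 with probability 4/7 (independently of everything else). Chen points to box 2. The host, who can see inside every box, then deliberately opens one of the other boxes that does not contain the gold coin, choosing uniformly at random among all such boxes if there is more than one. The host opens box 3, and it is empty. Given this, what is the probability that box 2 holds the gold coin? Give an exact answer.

Apply Bayes' rule, conditioning on where the gold coin actually is.
If it is in box 1 (prior 2/7): the host has no choice, probability 1; weight (2/7)·1 = 2/7.
If it is in box 2 (prior 1/7): the host has 2 equally likely choices, so probability 1/2; weight (1/7)·(1/2) = 1/14.
If it is in box 3 (prior 4/7): the host opened box 3, so this case is ruled out; weight (4/7)·0 = 0.
The weights sum to 5/14.
So P(the gold coin in box 2 | the host opened box 3) = (1/14) / (5/14) = 1/5.

1/5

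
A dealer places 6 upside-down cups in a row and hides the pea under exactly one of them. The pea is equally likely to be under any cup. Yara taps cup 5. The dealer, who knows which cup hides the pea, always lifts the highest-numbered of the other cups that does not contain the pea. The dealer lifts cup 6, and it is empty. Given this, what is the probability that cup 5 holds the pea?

Condition on the true location of the pea.
If it is under any of cups 1, 2, 3, 4, and 5 (prior 1/6 each): cup 6 is the highest-numbered option available, probability 1; weight (1/6)·1 = 1/6 each.
If it is under cup 6 (prior 1/6): the dealer opened cup 6, so this case is ruled out; weight (1/6)·0 = 0.
The weights sum to 5/6.
So P(the pea under cup 5 | the dealer opened cup 6) = (1/6) / (5/6) = 1/5.

1/5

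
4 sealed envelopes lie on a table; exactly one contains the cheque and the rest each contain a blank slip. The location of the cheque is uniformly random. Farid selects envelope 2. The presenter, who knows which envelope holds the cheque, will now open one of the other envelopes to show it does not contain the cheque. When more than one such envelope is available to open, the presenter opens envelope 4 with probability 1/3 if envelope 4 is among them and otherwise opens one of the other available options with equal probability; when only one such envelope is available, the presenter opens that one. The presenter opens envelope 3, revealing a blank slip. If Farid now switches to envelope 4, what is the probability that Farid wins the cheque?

Condition on the true location of the cheque.
If it is in envelope 1 (prior 1/4): envelope 4 is available but not opened, probability 2/3; weight (1/4)·(2/3) = 1/6.
If it is in envelope 2 (prior 1/4): envelope 4 is available but not opened; envelope 3 gets probability (1 − 1/3)/2 = 1/3; weight (1/4)·(1/3) = 1/12.
If it is in envelope 3 (prior 1/4): the presenter opened envelope 3, so this case is ruled out; weight (1/4)·0 = 0.
If it is in envelope 4 (prior 1/4): envelope 4 holds the prize so is unavailable; the presenter chooses uniformly among the 2 others, probability 1/2; weight (1/4)·(1/2) = 1/8.
The weights sum to 3/8.
So P(the cheque in envelope 4 | the presenter opened envelope 3) = (1/8) / (3/8) = 1/3.

1/3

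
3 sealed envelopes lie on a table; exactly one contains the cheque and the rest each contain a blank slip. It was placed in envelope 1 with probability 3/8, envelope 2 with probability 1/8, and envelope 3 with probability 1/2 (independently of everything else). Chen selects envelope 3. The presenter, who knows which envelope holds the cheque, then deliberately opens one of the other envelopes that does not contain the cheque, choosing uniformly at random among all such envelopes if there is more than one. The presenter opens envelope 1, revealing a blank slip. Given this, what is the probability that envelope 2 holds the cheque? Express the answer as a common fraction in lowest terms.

1/3

Consider each possible location of the cheque in turn.
If it is in envelope 1 (prior 3/8): the presenter opened envelope 1, so this case is ruled out; weight (3/8)·0 = 0.
If it is in envelope 2 (prior 1/8): the presenter has no choice, probability 1; weight (1/8)·1 = 1/8.
If it is in envelope 3 (prior 1/2): the presenter has 2 equally likely choices, so probability 1/2; weight (1/2)·(1/2) = 1/4.
The weights sum to 3/8.
So P(the cheque in envelope 2 | the presenter opened envelope 1) = (1/8) / (3/8) = 1/3.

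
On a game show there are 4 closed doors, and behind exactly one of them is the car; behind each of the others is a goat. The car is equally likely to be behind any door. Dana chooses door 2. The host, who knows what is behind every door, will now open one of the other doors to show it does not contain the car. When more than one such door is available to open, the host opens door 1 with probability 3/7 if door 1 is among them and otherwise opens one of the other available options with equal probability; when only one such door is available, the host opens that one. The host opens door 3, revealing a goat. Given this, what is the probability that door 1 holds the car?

Condition on the true location of the car.
If it is behind door 1 (prior 1/4): door 1 holds the prize so is unavailable; the host chooses uniformly among the 2 others, probability 1/2; weight (1/4)·(1/2) = 1/8.
If it is behind door 2 (prior 1/4): door 1 is available but not opened; door 3 gets probability (1 − 3/7)/2 = 2/7; weight (1/4)·(2/7) = 1/14.
If it is behind door 3 (prior 1/4): the host opened door 3, so this case is ruled out; weight (1/4)·0 = 0.
If it is behind door 4 (prior 1/4): door 1 is available but not opened, probability 4/7; weight (1/4)·(4/7) = 1/7.
The weights sum to 19/56.
So P(the car behind door 1 | the host opened door 3) = (1/8) / (19/56) = 7/19.

7/19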